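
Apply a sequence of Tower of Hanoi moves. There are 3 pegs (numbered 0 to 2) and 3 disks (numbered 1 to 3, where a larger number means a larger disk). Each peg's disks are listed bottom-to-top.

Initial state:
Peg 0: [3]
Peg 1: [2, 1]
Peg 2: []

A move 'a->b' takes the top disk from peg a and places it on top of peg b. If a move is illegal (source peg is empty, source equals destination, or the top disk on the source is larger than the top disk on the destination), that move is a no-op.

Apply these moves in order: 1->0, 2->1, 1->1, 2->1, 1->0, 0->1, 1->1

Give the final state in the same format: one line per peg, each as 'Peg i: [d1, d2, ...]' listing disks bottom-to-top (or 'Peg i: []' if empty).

Answer: Peg 0: [3]
Peg 1: [2, 1]
Peg 2: []

Derivation:
After move 1 (1->0):
Peg 0: [3, 1]
Peg 1: [2]
Peg 2: []

After move 2 (2->1):
Peg 0: [3, 1]
Peg 1: [2]
Peg 2: []

After move 3 (1->1):
Peg 0: [3, 1]
Peg 1: [2]
Peg 2: []

After move 4 (2->1):
Peg 0: [3, 1]
Peg 1: [2]
Peg 2: []

After move 5 (1->0):
Peg 0: [3, 1]
Peg 1: [2]
Peg 2: []

After move 6 (0->1):
Peg 0: [3]
Peg 1: [2, 1]
Peg 2: []

After move 7 (1->1):
Peg 0: [3]
Peg 1: [2, 1]
Peg 2: []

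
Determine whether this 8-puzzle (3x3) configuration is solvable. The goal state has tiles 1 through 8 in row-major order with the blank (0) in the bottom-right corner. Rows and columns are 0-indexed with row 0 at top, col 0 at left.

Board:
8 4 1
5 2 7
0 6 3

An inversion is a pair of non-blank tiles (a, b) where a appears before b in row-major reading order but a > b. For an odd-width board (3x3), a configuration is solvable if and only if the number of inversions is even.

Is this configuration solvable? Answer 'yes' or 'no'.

Answer: no

Derivation:
Inversions (pairs i<j in row-major order where tile[i] > tile[j] > 0): 15
15 is odd, so the puzzle is not solvable.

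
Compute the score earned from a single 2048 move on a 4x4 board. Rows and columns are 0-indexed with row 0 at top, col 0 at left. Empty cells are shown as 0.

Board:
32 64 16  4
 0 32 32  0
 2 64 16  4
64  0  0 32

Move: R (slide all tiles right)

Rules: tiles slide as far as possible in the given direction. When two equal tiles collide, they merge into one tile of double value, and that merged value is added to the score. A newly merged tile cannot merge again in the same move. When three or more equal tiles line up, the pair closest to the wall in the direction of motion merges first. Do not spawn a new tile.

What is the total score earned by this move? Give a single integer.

Slide right:
row 0: [32, 64, 16, 4] -> [32, 64, 16, 4]  score +0 (running 0)
row 1: [0, 32, 32, 0] -> [0, 0, 0, 64]  score +64 (running 64)
row 2: [2, 64, 16, 4] -> [2, 64, 16, 4]  score +0 (running 64)
row 3: [64, 0, 0, 32] -> [0, 0, 64, 32]  score +0 (running 64)
Board after move:
32 64 16  4
 0  0  0 64
 2 64 16  4
 0  0 64 32

Answer: 64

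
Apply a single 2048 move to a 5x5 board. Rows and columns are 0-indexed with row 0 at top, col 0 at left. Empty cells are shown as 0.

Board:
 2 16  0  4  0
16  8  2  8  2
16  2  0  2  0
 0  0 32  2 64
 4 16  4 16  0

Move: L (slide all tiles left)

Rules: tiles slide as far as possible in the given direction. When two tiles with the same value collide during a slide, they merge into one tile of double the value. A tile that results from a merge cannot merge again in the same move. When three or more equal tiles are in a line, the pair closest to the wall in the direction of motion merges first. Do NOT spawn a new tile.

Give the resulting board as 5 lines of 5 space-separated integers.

Slide left:
row 0: [2, 16, 0, 4, 0] -> [2, 16, 4, 0, 0]
row 1: [16, 8, 2, 8, 2] -> [16, 8, 2, 8, 2]
row 2: [16, 2, 0, 2, 0] -> [16, 4, 0, 0, 0]
row 3: [0, 0, 32, 2, 64] -> [32, 2, 64, 0, 0]
row 4: [4, 16, 4, 16, 0] -> [4, 16, 4, 16, 0]

Answer:  2 16  4  0  0
16  8  2  8  2
16  4  0  0  0
32  2 64  0  0
 4 16  4 16  0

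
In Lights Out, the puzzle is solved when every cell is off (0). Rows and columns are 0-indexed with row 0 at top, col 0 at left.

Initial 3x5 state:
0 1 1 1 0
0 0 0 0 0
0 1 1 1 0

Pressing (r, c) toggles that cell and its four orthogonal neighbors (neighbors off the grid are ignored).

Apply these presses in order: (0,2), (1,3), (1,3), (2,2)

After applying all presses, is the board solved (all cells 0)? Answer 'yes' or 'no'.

After press 1 at (0,2):
0 0 0 0 0
0 0 1 0 0
0 1 1 1 0

After press 2 at (1,3):
0 0 0 1 0
0 0 0 1 1
0 1 1 0 0

After press 3 at (1,3):
0 0 0 0 0
0 0 1 0 0
0 1 1 1 0

After press 4 at (2,2):
0 0 0 0 0
0 0 0 0 0
0 0 0 0 0

Lights still on: 0

Answer: yes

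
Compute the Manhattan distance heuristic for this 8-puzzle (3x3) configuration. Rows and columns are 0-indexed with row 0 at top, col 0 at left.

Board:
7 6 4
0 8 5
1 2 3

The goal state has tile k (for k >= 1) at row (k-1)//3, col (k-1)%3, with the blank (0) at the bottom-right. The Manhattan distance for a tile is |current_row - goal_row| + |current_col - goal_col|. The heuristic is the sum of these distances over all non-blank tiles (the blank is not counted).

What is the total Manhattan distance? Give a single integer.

Answer: 15

Derivation:
Tile 7: at (0,0), goal (2,0), distance |0-2|+|0-0| = 2
Tile 6: at (0,1), goal (1,2), distance |0-1|+|1-2| = 2
Tile 4: at (0,2), goal (1,0), distance |0-1|+|2-0| = 3
Tile 8: at (1,1), goal (2,1), distance |1-2|+|1-1| = 1
Tile 5: at (1,2), goal (1,1), distance |1-1|+|2-1| = 1
Tile 1: at (2,0), goal (0,0), distance |2-0|+|0-0| = 2
Tile 2: at (2,1), goal (0,1), distance |2-0|+|1-1| = 2
Tile 3: at (2,2), goal (0,2), distance |2-0|+|2-2| = 2
Sum: 2 + 2 + 3 + 1 + 1 + 2 + 2 + 2 = 15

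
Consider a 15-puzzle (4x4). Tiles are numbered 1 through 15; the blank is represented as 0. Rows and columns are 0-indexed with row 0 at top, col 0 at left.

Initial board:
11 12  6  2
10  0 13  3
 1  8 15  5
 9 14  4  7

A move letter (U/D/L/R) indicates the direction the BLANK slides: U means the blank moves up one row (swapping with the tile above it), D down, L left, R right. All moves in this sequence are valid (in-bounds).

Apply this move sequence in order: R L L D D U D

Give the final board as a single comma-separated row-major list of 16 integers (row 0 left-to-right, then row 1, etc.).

Answer: 11, 12, 6, 2, 1, 10, 13, 3, 9, 8, 15, 5, 0, 14, 4, 7

Derivation:
After move 1 (R):
11 12  6  2
10 13  0  3
 1  8 15  5
 9 14  4  7

After move 2 (L):
11 12  6  2
10  0 13  3
 1  8 15  5
 9 14  4  7

After move 3 (L):
11 12  6  2
 0 10 13  3
 1  8 15  5
 9 14  4  7

After move 4 (D):
11 12  6  2
 1 10 13  3
 0  8 15  5
 9 14  4  7

After move 5 (D):
11 12  6  2
 1 10 13  3
 9  8 15  5
 0 14  4  7

After move 6 (U):
11 12  6  2
 1 10 13  3
 0  8 15  5
 9 14  4  7

After move 7 (D):
11 12  6  2
 1 10 13  3
 9  8 15  5
 0 14  4  7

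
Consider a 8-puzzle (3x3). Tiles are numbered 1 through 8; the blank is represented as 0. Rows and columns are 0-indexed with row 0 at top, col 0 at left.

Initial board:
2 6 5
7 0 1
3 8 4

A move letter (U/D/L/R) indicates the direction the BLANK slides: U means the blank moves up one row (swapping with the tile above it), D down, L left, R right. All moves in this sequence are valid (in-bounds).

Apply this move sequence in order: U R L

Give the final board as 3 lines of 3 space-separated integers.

After move 1 (U):
2 0 5
7 6 1
3 8 4

After move 2 (R):
2 5 0
7 6 1
3 8 4

After move 3 (L):
2 0 5
7 6 1
3 8 4

Answer: 2 0 5
7 6 1
3 8 4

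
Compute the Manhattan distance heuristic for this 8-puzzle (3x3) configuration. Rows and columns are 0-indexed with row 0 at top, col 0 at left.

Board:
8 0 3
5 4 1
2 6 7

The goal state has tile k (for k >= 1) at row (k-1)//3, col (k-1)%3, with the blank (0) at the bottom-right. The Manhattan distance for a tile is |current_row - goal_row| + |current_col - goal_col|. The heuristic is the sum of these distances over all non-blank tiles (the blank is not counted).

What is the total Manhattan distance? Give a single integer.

Tile 8: (0,0)->(2,1) = 3
Tile 3: (0,2)->(0,2) = 0
Tile 5: (1,0)->(1,1) = 1
Tile 4: (1,1)->(1,0) = 1
Tile 1: (1,2)->(0,0) = 3
Tile 2: (2,0)->(0,1) = 3
Tile 6: (2,1)->(1,2) = 2
Tile 7: (2,2)->(2,0) = 2
Sum: 3 + 0 + 1 + 1 + 3 + 3 + 2 + 2 = 15

Answer: 15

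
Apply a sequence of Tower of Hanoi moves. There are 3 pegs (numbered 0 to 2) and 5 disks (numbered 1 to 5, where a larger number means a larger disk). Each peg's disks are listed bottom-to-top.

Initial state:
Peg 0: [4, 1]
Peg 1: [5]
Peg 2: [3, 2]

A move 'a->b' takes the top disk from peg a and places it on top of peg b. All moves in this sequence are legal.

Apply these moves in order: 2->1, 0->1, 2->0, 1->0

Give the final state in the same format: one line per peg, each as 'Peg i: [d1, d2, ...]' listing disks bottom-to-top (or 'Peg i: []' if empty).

Answer: Peg 0: [4, 3, 1]
Peg 1: [5, 2]
Peg 2: []

Derivation:
After move 1 (2->1):
Peg 0: [4, 1]
Peg 1: [5, 2]
Peg 2: [3]

After move 2 (0->1):
Peg 0: [4]
Peg 1: [5, 2, 1]
Peg 2: [3]

After move 3 (2->0):
Peg 0: [4, 3]
Peg 1: [5, 2, 1]
Peg 2: []

After move 4 (1->0):
Peg 0: [4, 3, 1]
Peg 1: [5, 2]
Peg 2: []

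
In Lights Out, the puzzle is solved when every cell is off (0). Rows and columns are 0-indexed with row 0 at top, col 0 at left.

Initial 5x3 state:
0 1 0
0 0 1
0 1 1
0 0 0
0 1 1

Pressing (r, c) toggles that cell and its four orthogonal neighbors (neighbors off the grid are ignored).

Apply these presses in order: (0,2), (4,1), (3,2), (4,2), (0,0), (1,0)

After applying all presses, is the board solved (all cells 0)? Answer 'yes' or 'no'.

After press 1 at (0,2):
0 0 1
0 0 0
0 1 1
0 0 0
0 1 1

After press 2 at (4,1):
0 0 1
0 0 0
0 1 1
0 1 0
1 0 0

After press 3 at (3,2):
0 0 1
0 0 0
0 1 0
0 0 1
1 0 1

After press 4 at (4,2):
0 0 1
0 0 0
0 1 0
0 0 0
1 1 0

After press 5 at (0,0):
1 1 1
1 0 0
0 1 0
0 0 0
1 1 0

After press 6 at (1,0):
0 1 1
0 1 0
1 1 0
0 0 0
1 1 0

Lights still on: 7

Answer: no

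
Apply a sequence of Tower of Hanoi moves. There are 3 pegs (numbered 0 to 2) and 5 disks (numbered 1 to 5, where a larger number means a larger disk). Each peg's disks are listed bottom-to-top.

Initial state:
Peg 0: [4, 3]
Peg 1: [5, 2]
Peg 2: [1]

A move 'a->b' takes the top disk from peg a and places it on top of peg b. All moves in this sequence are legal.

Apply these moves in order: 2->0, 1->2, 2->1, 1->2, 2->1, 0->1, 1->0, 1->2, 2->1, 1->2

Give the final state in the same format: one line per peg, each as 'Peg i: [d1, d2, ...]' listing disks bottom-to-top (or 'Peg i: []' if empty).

After move 1 (2->0):
Peg 0: [4, 3, 1]
Peg 1: [5, 2]
Peg 2: []

After move 2 (1->2):
Peg 0: [4, 3, 1]
Peg 1: [5]
Peg 2: [2]

After move 3 (2->1):
Peg 0: [4, 3, 1]
Peg 1: [5, 2]
Peg 2: []

After move 4 (1->2):
Peg 0: [4, 3, 1]
Peg 1: [5]
Peg 2: [2]

After move 5 (2->1):
Peg 0: [4, 3, 1]
Peg 1: [5, 2]
Peg 2: []

After move 6 (0->1):
Peg 0: [4, 3]
Peg 1: [5, 2, 1]
Peg 2: []

After move 7 (1->0):
Peg 0: [4, 3, 1]
Peg 1: [5, 2]
Peg 2: []

After move 8 (1->2):
Peg 0: [4, 3, 1]
Peg 1: [5]
Peg 2: [2]

After move 9 (2->1):
Peg 0: [4, 3, 1]
Peg 1: [5, 2]
Peg 2: []

After move 10 (1->2):
Peg 0: [4, 3, 1]
Peg 1: [5]
Peg 2: [2]

Answer: Peg 0: [4, 3, 1]
Peg 1: [5]
Peg 2: [2]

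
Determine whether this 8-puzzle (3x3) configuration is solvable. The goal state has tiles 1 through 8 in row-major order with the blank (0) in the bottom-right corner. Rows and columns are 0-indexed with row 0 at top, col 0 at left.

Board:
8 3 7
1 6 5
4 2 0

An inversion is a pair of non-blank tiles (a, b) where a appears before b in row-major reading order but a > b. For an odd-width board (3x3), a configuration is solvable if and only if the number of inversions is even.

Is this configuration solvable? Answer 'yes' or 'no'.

Answer: yes

Derivation:
Inversions (pairs i<j in row-major order where tile[i] > tile[j] > 0): 20
20 is even, so the puzzle is solvable.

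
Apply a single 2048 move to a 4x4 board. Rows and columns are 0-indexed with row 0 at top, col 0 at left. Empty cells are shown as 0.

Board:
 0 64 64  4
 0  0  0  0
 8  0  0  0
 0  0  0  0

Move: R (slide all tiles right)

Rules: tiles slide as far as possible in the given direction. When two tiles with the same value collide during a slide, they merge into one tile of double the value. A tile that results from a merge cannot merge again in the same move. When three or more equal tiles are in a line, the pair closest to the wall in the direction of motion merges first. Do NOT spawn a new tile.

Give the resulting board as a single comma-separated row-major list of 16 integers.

Answer: 0, 0, 128, 4, 0, 0, 0, 0, 0, 0, 0, 8, 0, 0, 0, 0

Derivation:
Slide right:
row 0: [0, 64, 64, 4] -> [0, 0, 128, 4]
row 1: [0, 0, 0, 0] -> [0, 0, 0, 0]
row 2: [8, 0, 0, 0] -> [0, 0, 0, 8]
row 3: [0, 0, 0, 0] -> [0, 0, 0, 0]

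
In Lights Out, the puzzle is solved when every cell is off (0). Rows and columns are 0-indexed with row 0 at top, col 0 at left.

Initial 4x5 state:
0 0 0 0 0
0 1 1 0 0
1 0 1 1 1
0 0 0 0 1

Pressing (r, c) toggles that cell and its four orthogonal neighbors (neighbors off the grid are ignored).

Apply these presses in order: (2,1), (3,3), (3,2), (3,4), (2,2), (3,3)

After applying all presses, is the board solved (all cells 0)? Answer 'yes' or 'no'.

Answer: yes

Derivation:
After press 1 at (2,1):
0 0 0 0 0
0 0 1 0 0
0 1 0 1 1
0 1 0 0 1

After press 2 at (3,3):
0 0 0 0 0
0 0 1 0 0
0 1 0 0 1
0 1 1 1 0

After press 3 at (3,2):
0 0 0 0 0
0 0 1 0 0
0 1 1 0 1
0 0 0 0 0

After press 4 at (3,4):
0 0 0 0 0
0 0 1 0 0
0 1 1 0 0
0 0 0 1 1

After press 5 at (2,2):
0 0 0 0 0
0 0 0 0 0
0 0 0 1 0
0 0 1 1 1

After press 6 at (3,3):
0 0 0 0 0
0 0 0 0 0
0 0 0 0 0
0 0 0 0 0

Lights still on: 0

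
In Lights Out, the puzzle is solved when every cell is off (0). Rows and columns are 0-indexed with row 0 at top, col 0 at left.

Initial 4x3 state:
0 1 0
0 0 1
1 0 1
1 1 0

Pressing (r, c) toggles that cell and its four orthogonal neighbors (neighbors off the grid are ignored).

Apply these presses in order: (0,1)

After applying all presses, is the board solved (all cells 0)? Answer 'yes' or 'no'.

After press 1 at (0,1):
1 0 1
0 1 1
1 0 1
1 1 0

Lights still on: 8

Answer: no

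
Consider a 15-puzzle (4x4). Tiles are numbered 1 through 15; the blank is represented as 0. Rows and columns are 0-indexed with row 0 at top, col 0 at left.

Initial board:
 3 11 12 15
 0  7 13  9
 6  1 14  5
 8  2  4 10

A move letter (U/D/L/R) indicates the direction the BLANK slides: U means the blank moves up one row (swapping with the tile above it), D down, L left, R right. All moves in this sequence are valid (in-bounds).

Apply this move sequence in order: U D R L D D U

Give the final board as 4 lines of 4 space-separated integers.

Answer:  3 11 12 15
 6  7 13  9
 0  1 14  5
 8  2  4 10

Derivation:
After move 1 (U):
 0 11 12 15
 3  7 13  9
 6  1 14  5
 8  2  4 10

After move 2 (D):
 3 11 12 15
 0  7 13  9
 6  1 14  5
 8  2  4 10

After move 3 (R):
 3 11 12 15
 7  0 13  9
 6  1 14  5
 8  2  4 10

After move 4 (L):
 3 11 12 15
 0  7 13  9
 6  1 14  5
 8  2  4 10

After move 5 (D):
 3 11 12 15
 6  7 13  9
 0  1 14  5
 8  2  4 10

After move 6 (D):
 3 11 12 15
 6  7 13  9
 8  1 14  5
 0  2  4 10

After move 7 (U):
 3 11 12 15
 6  7 13  9
 0  1 14  5
 8  2  4 10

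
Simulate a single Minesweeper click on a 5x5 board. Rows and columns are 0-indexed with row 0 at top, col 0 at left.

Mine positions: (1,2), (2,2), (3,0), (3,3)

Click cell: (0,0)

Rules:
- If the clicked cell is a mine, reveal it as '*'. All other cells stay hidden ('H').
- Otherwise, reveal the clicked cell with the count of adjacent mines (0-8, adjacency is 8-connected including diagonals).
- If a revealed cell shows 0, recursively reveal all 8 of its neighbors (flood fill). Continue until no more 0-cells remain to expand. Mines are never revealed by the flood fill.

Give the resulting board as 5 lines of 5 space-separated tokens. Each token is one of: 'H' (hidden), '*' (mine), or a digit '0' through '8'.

0 1 H H H
0 2 H H H
1 3 H H H
H H H H H
H H H H H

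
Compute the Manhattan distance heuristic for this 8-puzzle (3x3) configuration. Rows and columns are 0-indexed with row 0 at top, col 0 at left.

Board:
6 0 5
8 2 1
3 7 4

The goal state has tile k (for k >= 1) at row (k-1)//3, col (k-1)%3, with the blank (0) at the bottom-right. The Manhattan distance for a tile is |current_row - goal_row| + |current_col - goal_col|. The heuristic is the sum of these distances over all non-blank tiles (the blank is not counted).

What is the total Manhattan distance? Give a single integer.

Answer: 19

Derivation:
Tile 6: at (0,0), goal (1,2), distance |0-1|+|0-2| = 3
Tile 5: at (0,2), goal (1,1), distance |0-1|+|2-1| = 2
Tile 8: at (1,0), goal (2,1), distance |1-2|+|0-1| = 2
Tile 2: at (1,1), goal (0,1), distance |1-0|+|1-1| = 1
Tile 1: at (1,2), goal (0,0), distance |1-0|+|2-0| = 3
Tile 3: at (2,0), goal (0,2), distance |2-0|+|0-2| = 4
Tile 7: at (2,1), goal (2,0), distance |2-2|+|1-0| = 1
Tile 4: at (2,2), goal (1,0), distance |2-1|+|2-0| = 3
Sum: 3 + 2 + 2 + 1 + 3 + 4 + 1 + 3 = 19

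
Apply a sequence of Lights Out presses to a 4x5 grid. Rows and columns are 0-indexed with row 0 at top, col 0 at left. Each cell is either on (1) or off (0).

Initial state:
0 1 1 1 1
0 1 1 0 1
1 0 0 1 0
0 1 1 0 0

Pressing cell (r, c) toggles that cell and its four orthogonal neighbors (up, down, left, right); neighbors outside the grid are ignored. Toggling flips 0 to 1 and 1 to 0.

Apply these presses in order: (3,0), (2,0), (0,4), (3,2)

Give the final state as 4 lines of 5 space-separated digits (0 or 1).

After press 1 at (3,0):
0 1 1 1 1
0 1 1 0 1
0 0 0 1 0
1 0 1 0 0

After press 2 at (2,0):
0 1 1 1 1
1 1 1 0 1
1 1 0 1 0
0 0 1 0 0

After press 3 at (0,4):
0 1 1 0 0
1 1 1 0 0
1 1 0 1 0
0 0 1 0 0

After press 4 at (3,2):
0 1 1 0 0
1 1 1 0 0
1 1 1 1 0
0 1 0 1 0

Answer: 0 1 1 0 0
1 1 1 0 0
1 1 1 1 0
0 1 0 1 0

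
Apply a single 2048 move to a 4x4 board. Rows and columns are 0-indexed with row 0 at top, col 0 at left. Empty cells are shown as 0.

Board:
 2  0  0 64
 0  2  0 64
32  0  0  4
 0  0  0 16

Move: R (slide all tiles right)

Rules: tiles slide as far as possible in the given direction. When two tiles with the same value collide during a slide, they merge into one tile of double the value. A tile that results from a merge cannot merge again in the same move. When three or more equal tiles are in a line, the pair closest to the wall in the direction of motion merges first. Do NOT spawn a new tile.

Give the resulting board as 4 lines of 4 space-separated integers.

Answer:  0  0  2 64
 0  0  2 64
 0  0 32  4
 0  0  0 16

Derivation:
Slide right:
row 0: [2, 0, 0, 64] -> [0, 0, 2, 64]
row 1: [0, 2, 0, 64] -> [0, 0, 2, 64]
row 2: [32, 0, 0, 4] -> [0, 0, 32, 4]
row 3: [0, 0, 0, 16] -> [0, 0, 0, 16]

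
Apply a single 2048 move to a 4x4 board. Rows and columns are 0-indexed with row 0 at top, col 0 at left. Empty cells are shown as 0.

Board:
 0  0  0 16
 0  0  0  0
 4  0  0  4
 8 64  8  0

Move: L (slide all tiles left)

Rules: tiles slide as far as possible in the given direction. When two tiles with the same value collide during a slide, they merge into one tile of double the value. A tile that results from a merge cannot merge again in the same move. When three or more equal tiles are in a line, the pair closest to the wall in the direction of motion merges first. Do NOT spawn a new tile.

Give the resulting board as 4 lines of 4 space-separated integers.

Slide left:
row 0: [0, 0, 0, 16] -> [16, 0, 0, 0]
row 1: [0, 0, 0, 0] -> [0, 0, 0, 0]
row 2: [4, 0, 0, 4] -> [8, 0, 0, 0]
row 3: [8, 64, 8, 0] -> [8, 64, 8, 0]

Answer: 16  0  0  0
 0  0  0  0
 8  0  0  0
 8 64  8  0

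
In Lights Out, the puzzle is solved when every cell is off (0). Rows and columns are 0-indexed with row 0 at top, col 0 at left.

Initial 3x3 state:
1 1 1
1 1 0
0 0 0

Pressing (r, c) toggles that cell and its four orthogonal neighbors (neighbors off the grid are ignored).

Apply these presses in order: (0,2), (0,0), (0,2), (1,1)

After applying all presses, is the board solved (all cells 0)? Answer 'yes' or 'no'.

After press 1 at (0,2):
1 0 0
1 1 1
0 0 0

After press 2 at (0,0):
0 1 0
0 1 1
0 0 0

After press 3 at (0,2):
0 0 1
0 1 0
0 0 0

After press 4 at (1,1):
0 1 1
1 0 1
0 1 0

Lights still on: 5

Answer: no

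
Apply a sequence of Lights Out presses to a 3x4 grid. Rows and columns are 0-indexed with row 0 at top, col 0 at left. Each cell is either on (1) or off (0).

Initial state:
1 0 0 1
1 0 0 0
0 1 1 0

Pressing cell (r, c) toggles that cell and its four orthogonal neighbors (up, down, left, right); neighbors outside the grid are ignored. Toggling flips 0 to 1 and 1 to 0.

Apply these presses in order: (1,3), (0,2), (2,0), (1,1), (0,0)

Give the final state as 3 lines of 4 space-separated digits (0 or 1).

After press 1 at (1,3):
1 0 0 0
1 0 1 1
0 1 1 1

After press 2 at (0,2):
1 1 1 1
1 0 0 1
0 1 1 1

After press 3 at (2,0):
1 1 1 1
0 0 0 1
1 0 1 1

After press 4 at (1,1):
1 0 1 1
1 1 1 1
1 1 1 1

After press 5 at (0,0):
0 1 1 1
0 1 1 1
1 1 1 1

Answer: 0 1 1 1
0 1 1 1
1 1 1 1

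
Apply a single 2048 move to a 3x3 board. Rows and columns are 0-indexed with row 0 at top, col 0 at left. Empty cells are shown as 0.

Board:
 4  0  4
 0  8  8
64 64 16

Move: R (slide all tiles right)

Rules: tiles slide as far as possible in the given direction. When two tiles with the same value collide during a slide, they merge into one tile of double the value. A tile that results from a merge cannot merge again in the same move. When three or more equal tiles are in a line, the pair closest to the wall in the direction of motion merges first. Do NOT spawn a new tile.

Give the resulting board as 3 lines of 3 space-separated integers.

Answer:   0   0   8
  0   0  16
  0 128  16

Derivation:
Slide right:
row 0: [4, 0, 4] -> [0, 0, 8]
row 1: [0, 8, 8] -> [0, 0, 16]
row 2: [64, 64, 16] -> [0, 128, 16]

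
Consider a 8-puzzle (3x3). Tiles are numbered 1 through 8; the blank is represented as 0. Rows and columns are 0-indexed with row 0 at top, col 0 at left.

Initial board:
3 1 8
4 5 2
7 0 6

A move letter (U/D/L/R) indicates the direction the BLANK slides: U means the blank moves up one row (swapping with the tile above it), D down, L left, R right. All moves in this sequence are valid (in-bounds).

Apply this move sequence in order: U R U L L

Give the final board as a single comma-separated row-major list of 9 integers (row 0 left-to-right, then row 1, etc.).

After move 1 (U):
3 1 8
4 0 2
7 5 6

After move 2 (R):
3 1 8
4 2 0
7 5 6

After move 3 (U):
3 1 0
4 2 8
7 5 6

After move 4 (L):
3 0 1
4 2 8
7 5 6

After move 5 (L):
0 3 1
4 2 8
7 5 6

Answer: 0, 3, 1, 4, 2, 8, 7, 5, 6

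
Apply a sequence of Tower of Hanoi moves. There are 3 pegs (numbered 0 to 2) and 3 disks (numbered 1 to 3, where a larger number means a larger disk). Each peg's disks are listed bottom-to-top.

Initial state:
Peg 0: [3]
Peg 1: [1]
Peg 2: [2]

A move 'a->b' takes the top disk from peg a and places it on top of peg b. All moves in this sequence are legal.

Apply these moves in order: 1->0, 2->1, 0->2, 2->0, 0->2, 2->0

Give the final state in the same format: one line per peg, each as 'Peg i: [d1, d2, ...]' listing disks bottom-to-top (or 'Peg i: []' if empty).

Answer: Peg 0: [3, 1]
Peg 1: [2]
Peg 2: []

Derivation:
After move 1 (1->0):
Peg 0: [3, 1]
Peg 1: []
Peg 2: [2]

After move 2 (2->1):
Peg 0: [3, 1]
Peg 1: [2]
Peg 2: []

After move 3 (0->2):
Peg 0: [3]
Peg 1: [2]
Peg 2: [1]

After move 4 (2->0):
Peg 0: [3, 1]
Peg 1: [2]
Peg 2: []

After move 5 (0->2):
Peg 0: [3]
Peg 1: [2]
Peg 2: [1]

After move 6 (2->0):
Peg 0: [3, 1]
Peg 1: [2]
Peg 2: []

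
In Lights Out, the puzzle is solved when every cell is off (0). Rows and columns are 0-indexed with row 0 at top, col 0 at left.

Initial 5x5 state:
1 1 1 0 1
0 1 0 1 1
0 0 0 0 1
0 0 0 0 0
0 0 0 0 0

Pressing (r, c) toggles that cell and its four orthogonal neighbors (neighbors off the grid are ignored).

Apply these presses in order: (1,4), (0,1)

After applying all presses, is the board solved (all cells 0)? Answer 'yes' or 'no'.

Answer: yes

Derivation:
After press 1 at (1,4):
1 1 1 0 0
0 1 0 0 0
0 0 0 0 0
0 0 0 0 0
0 0 0 0 0

After press 2 at (0,1):
0 0 0 0 0
0 0 0 0 0
0 0 0 0 0
0 0 0 0 0
0 0 0 0 0

Lights still on: 0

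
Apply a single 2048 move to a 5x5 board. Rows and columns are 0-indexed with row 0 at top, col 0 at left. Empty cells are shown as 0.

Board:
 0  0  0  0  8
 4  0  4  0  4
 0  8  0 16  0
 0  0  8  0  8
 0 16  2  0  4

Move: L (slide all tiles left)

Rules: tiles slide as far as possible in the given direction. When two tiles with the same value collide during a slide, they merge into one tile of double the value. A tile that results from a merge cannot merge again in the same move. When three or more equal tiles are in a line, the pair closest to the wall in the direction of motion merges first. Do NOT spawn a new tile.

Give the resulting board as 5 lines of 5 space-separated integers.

Answer:  8  0  0  0  0
 8  4  0  0  0
 8 16  0  0  0
16  0  0  0  0
16  2  4  0  0

Derivation:
Slide left:
row 0: [0, 0, 0, 0, 8] -> [8, 0, 0, 0, 0]
row 1: [4, 0, 4, 0, 4] -> [8, 4, 0, 0, 0]
row 2: [0, 8, 0, 16, 0] -> [8, 16, 0, 0, 0]
row 3: [0, 0, 8, 0, 8] -> [16, 0, 0, 0, 0]
row 4: [0, 16, 2, 0, 4] -> [16, 2, 4, 0, 0]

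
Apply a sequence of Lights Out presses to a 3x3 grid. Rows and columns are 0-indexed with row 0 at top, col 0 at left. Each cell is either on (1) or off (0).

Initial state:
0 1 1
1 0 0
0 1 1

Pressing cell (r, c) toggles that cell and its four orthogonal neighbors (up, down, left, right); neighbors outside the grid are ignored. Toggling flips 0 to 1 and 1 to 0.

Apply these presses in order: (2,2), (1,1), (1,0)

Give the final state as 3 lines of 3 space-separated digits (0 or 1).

Answer: 1 0 1
1 0 0
1 1 0

Derivation:
After press 1 at (2,2):
0 1 1
1 0 1
0 0 0

After press 2 at (1,1):
0 0 1
0 1 0
0 1 0

After press 3 at (1,0):
1 0 1
1 0 0
1 1 0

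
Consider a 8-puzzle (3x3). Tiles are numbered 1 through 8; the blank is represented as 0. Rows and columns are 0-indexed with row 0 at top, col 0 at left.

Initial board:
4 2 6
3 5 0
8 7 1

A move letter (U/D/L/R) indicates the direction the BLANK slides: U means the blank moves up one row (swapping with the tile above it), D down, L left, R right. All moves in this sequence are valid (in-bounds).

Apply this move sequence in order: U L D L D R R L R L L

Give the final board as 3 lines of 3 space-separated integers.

After move 1 (U):
4 2 0
3 5 6
8 7 1

After move 2 (L):
4 0 2
3 5 6
8 7 1

After move 3 (D):
4 5 2
3 0 6
8 7 1

After move 4 (L):
4 5 2
0 3 6
8 7 1

After move 5 (D):
4 5 2
8 3 6
0 7 1

After move 6 (R):
4 5 2
8 3 6
7 0 1

After move 7 (R):
4 5 2
8 3 6
7 1 0

After move 8 (L):
4 5 2
8 3 6
7 0 1

After move 9 (R):
4 5 2
8 3 6
7 1 0

After move 10 (L):
4 5 2
8 3 6
7 0 1

After move 11 (L):
4 5 2
8 3 6
0 7 1

Answer: 4 5 2
8 3 6
0 7 1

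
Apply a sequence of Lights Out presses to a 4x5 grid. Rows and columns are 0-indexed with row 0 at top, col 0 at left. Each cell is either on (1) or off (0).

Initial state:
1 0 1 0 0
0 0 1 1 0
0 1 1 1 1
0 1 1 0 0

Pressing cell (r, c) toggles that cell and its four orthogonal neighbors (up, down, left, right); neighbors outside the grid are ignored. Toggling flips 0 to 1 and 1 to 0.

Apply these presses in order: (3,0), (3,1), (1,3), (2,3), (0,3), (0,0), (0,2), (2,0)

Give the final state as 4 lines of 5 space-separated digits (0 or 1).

After press 1 at (3,0):
1 0 1 0 0
0 0 1 1 0
1 1 1 1 1
1 0 1 0 0

After press 2 at (3,1):
1 0 1 0 0
0 0 1 1 0
1 0 1 1 1
0 1 0 0 0

After press 3 at (1,3):
1 0 1 1 0
0 0 0 0 1
1 0 1 0 1
0 1 0 0 0

After press 4 at (2,3):
1 0 1 1 0
0 0 0 1 1
1 0 0 1 0
0 1 0 1 0

After press 5 at (0,3):
1 0 0 0 1
0 0 0 0 1
1 0 0 1 0
0 1 0 1 0

After press 6 at (0,0):
0 1 0 0 1
1 0 0 0 1
1 0 0 1 0
0 1 0 1 0

After press 7 at (0,2):
0 0 1 1 1
1 0 1 0 1
1 0 0 1 0
0 1 0 1 0

After press 8 at (2,0):
0 0 1 1 1
0 0 1 0 1
0 1 0 1 0
1 1 0 1 0

Answer: 0 0 1 1 1
0 0 1 0 1
0 1 0 1 0
1 1 0 1 0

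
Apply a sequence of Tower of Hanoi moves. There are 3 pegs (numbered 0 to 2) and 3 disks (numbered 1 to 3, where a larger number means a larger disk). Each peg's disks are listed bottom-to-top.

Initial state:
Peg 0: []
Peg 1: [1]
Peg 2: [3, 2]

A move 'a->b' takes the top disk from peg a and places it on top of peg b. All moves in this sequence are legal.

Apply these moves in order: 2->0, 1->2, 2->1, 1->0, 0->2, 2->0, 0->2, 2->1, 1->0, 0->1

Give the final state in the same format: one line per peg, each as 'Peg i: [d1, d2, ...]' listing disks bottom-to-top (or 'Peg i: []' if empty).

Answer: Peg 0: [2]
Peg 1: [1]
Peg 2: [3]

Derivation:
After move 1 (2->0):
Peg 0: [2]
Peg 1: [1]
Peg 2: [3]

After move 2 (1->2):
Peg 0: [2]
Peg 1: []
Peg 2: [3, 1]

After move 3 (2->1):
Peg 0: [2]
Peg 1: [1]
Peg 2: [3]

After move 4 (1->0):
Peg 0: [2, 1]
Peg 1: []
Peg 2: [3]

After move 5 (0->2):
Peg 0: [2]
Peg 1: []
Peg 2: [3, 1]

After move 6 (2->0):
Peg 0: [2, 1]
Peg 1: []
Peg 2: [3]

After move 7 (0->2):
Peg 0: [2]
Peg 1: []
Peg 2: [3, 1]

After move 8 (2->1):
Peg 0: [2]
Peg 1: [1]
Peg 2: [3]

After move 9 (1->0):
Peg 0: [2, 1]
Peg 1: []
Peg 2: [3]

After move 10 (0->1):
Peg 0: [2]
Peg 1: [1]
Peg 2: [3]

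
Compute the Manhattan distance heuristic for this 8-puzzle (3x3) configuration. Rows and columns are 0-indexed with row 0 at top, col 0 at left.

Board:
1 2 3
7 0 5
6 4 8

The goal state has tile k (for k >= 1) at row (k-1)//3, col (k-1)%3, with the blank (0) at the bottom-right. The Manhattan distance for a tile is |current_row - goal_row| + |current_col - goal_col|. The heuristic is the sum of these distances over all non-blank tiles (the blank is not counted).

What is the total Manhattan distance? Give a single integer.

Tile 1: (0,0)->(0,0) = 0
Tile 2: (0,1)->(0,1) = 0
Tile 3: (0,2)->(0,2) = 0
Tile 7: (1,0)->(2,0) = 1
Tile 5: (1,2)->(1,1) = 1
Tile 6: (2,0)->(1,2) = 3
Tile 4: (2,1)->(1,0) = 2
Tile 8: (2,2)->(2,1) = 1
Sum: 0 + 0 + 0 + 1 + 1 + 3 + 2 + 1 = 8

Answer: 8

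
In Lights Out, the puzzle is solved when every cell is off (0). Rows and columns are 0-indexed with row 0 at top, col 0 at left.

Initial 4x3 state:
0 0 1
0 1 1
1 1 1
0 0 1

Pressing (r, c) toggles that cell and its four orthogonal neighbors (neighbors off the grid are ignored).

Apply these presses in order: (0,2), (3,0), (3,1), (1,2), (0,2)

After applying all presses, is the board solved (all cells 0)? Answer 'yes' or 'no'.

Answer: yes

Derivation:
After press 1 at (0,2):
0 1 0
0 1 0
1 1 1
0 0 1

After press 2 at (3,0):
0 1 0
0 1 0
0 1 1
1 1 1

After press 3 at (3,1):
0 1 0
0 1 0
0 0 1
0 0 0

After press 4 at (1,2):
0 1 1
0 0 1
0 0 0
0 0 0

After press 5 at (0,2):
0 0 0
0 0 0
0 0 0
0 0 0

Lights still on: 0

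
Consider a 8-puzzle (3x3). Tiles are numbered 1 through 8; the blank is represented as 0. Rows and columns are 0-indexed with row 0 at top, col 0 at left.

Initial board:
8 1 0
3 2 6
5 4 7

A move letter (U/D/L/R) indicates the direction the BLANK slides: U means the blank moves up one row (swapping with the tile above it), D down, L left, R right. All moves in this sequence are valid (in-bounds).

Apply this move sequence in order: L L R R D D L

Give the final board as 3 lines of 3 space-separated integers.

Answer: 8 1 6
3 2 7
5 0 4

Derivation:
After move 1 (L):
8 0 1
3 2 6
5 4 7

After move 2 (L):
0 8 1
3 2 6
5 4 7

After move 3 (R):
8 0 1
3 2 6
5 4 7

After move 4 (R):
8 1 0
3 2 6
5 4 7

After move 5 (D):
8 1 6
3 2 0
5 4 7

After move 6 (D):
8 1 6
3 2 7
5 4 0

After move 7 (L):
8 1 6
3 2 7
5 0 4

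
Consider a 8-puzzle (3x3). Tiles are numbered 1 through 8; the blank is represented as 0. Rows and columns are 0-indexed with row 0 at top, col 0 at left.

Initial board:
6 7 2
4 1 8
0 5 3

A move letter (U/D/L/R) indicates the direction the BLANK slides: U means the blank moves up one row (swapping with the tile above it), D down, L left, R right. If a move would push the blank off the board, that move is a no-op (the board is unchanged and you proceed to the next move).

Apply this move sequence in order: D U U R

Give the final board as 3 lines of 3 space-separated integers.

After move 1 (D):
6 7 2
4 1 8
0 5 3

After move 2 (U):
6 7 2
0 1 8
4 5 3

After move 3 (U):
0 7 2
6 1 8
4 5 3

After move 4 (R):
7 0 2
6 1 8
4 5 3

Answer: 7 0 2
6 1 8
4 5 3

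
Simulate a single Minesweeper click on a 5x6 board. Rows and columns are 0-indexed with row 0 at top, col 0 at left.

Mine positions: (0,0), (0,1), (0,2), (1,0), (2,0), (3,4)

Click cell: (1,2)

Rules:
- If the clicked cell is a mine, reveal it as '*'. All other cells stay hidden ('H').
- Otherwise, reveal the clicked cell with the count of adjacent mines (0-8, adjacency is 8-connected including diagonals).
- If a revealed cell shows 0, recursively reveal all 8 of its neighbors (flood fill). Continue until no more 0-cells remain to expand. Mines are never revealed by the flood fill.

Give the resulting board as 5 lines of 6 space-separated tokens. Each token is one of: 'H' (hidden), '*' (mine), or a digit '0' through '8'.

H H H H H H
H H 2 H H H
H H H H H H
H H H H H H
H H H H H H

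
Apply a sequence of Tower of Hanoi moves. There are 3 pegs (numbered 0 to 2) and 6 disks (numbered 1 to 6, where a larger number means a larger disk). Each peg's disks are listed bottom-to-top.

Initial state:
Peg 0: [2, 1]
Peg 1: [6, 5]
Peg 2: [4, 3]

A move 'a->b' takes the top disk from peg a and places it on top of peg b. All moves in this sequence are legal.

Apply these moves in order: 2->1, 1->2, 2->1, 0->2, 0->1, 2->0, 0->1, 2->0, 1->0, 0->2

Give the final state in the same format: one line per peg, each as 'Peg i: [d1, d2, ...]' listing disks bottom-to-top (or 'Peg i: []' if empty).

After move 1 (2->1):
Peg 0: [2, 1]
Peg 1: [6, 5, 3]
Peg 2: [4]

After move 2 (1->2):
Peg 0: [2, 1]
Peg 1: [6, 5]
Peg 2: [4, 3]

After move 3 (2->1):
Peg 0: [2, 1]
Peg 1: [6, 5, 3]
Peg 2: [4]

After move 4 (0->2):
Peg 0: [2]
Peg 1: [6, 5, 3]
Peg 2: [4, 1]

After move 5 (0->1):
Peg 0: []
Peg 1: [6, 5, 3, 2]
Peg 2: [4, 1]

After move 6 (2->0):
Peg 0: [1]
Peg 1: [6, 5, 3, 2]
Peg 2: [4]

After move 7 (0->1):
Peg 0: []
Peg 1: [6, 5, 3, 2, 1]
Peg 2: [4]

After move 8 (2->0):
Peg 0: [4]
Peg 1: [6, 5, 3, 2, 1]
Peg 2: []

After move 9 (1->0):
Peg 0: [4, 1]
Peg 1: [6, 5, 3, 2]
Peg 2: []

After move 10 (0->2):
Peg 0: [4]
Peg 1: [6, 5, 3, 2]
Peg 2: [1]

Answer: Peg 0: [4]
Peg 1: [6, 5, 3, 2]
Peg 2: [1]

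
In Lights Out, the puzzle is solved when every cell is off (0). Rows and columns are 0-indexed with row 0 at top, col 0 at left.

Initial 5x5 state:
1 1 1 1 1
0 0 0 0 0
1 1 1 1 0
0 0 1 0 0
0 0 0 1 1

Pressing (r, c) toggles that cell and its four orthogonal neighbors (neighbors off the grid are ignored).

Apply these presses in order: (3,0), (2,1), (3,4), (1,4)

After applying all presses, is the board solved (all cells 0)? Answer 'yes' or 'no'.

Answer: no

Derivation:
After press 1 at (3,0):
1 1 1 1 1
0 0 0 0 0
0 1 1 1 0
1 1 1 0 0
1 0 0 1 1

After press 2 at (2,1):
1 1 1 1 1
0 1 0 0 0
1 0 0 1 0
1 0 1 0 0
1 0 0 1 1

After press 3 at (3,4):
1 1 1 1 1
0 1 0 0 0
1 0 0 1 1
1 0 1 1 1
1 0 0 1 0

After press 4 at (1,4):
1 1 1 1 0
0 1 0 1 1
1 0 0 1 0
1 0 1 1 1
1 0 0 1 0

Lights still on: 15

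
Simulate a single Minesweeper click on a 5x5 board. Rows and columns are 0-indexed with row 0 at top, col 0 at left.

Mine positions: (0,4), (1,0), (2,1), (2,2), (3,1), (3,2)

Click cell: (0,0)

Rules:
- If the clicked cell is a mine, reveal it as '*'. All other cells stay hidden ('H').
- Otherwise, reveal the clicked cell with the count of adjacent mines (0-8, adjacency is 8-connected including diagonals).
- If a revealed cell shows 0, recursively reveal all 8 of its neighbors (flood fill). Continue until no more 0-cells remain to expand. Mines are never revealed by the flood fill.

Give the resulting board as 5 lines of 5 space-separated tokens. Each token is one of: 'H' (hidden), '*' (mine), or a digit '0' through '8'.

1 H H H H
H H H H H
H H H H H
H H H H H
H H H H H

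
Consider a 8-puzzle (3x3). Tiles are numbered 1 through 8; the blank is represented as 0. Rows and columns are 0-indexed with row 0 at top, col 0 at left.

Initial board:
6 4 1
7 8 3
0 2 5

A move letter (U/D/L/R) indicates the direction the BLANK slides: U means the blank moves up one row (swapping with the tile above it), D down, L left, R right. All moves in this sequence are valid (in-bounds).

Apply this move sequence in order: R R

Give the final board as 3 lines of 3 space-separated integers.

Answer: 6 4 1
7 8 3
2 5 0

Derivation:
After move 1 (R):
6 4 1
7 8 3
2 0 5

After move 2 (R):
6 4 1
7 8 3
2 5 0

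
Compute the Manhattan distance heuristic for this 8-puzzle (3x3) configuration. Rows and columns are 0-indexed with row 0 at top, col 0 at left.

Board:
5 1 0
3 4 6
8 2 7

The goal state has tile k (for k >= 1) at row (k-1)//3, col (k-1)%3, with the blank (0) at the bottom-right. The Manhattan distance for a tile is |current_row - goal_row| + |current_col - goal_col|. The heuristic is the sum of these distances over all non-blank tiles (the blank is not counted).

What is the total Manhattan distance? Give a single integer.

Answer: 12

Derivation:
Tile 5: (0,0)->(1,1) = 2
Tile 1: (0,1)->(0,0) = 1
Tile 3: (1,0)->(0,2) = 3
Tile 4: (1,1)->(1,0) = 1
Tile 6: (1,2)->(1,2) = 0
Tile 8: (2,0)->(2,1) = 1
Tile 2: (2,1)->(0,1) = 2
Tile 7: (2,2)->(2,0) = 2
Sum: 2 + 1 + 3 + 1 + 0 + 1 + 2 + 2 = 12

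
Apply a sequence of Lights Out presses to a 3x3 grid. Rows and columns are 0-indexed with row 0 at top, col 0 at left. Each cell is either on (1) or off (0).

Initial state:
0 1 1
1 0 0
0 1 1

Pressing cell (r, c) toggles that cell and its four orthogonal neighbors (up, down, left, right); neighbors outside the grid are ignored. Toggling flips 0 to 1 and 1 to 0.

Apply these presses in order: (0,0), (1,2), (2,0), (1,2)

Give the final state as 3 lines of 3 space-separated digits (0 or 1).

After press 1 at (0,0):
1 0 1
0 0 0
0 1 1

After press 2 at (1,2):
1 0 0
0 1 1
0 1 0

After press 3 at (2,0):
1 0 0
1 1 1
1 0 0

After press 4 at (1,2):
1 0 1
1 0 0
1 0 1

Answer: 1 0 1
1 0 0
1 0 1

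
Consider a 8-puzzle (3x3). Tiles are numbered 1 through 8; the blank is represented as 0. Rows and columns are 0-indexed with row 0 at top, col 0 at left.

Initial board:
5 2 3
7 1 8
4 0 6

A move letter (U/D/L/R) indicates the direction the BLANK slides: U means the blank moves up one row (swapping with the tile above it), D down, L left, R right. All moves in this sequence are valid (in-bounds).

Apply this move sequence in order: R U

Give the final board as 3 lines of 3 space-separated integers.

After move 1 (R):
5 2 3
7 1 8
4 6 0

After move 2 (U):
5 2 3
7 1 0
4 6 8

Answer: 5 2 3
7 1 0
4 6 8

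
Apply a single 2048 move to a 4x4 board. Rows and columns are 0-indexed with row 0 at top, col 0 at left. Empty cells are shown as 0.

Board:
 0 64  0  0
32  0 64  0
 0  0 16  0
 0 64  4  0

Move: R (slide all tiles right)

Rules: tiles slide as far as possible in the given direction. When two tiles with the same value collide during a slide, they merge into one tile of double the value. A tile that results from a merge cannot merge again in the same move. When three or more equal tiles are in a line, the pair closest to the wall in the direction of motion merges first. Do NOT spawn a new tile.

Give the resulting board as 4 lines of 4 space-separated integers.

Answer:  0  0  0 64
 0  0 32 64
 0  0  0 16
 0  0 64  4

Derivation:
Slide right:
row 0: [0, 64, 0, 0] -> [0, 0, 0, 64]
row 1: [32, 0, 64, 0] -> [0, 0, 32, 64]
row 2: [0, 0, 16, 0] -> [0, 0, 0, 16]
row 3: [0, 64, 4, 0] -> [0, 0, 64, 4]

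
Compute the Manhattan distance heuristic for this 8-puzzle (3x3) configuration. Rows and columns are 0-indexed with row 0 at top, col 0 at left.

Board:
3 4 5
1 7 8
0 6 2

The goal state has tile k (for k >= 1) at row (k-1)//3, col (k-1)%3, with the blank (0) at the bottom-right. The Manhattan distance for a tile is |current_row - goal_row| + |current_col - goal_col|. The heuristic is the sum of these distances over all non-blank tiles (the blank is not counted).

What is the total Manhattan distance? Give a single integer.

Answer: 16

Derivation:
Tile 3: at (0,0), goal (0,2), distance |0-0|+|0-2| = 2
Tile 4: at (0,1), goal (1,0), distance |0-1|+|1-0| = 2
Tile 5: at (0,2), goal (1,1), distance |0-1|+|2-1| = 2
Tile 1: at (1,0), goal (0,0), distance |1-0|+|0-0| = 1
Tile 7: at (1,1), goal (2,0), distance |1-2|+|1-0| = 2
Tile 8: at (1,2), goal (2,1), distance |1-2|+|2-1| = 2
Tile 6: at (2,1), goal (1,2), distance |2-1|+|1-2| = 2
Tile 2: at (2,2), goal (0,1), distance |2-0|+|2-1| = 3
Sum: 2 + 2 + 2 + 1 + 2 + 2 + 2 + 3 = 16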